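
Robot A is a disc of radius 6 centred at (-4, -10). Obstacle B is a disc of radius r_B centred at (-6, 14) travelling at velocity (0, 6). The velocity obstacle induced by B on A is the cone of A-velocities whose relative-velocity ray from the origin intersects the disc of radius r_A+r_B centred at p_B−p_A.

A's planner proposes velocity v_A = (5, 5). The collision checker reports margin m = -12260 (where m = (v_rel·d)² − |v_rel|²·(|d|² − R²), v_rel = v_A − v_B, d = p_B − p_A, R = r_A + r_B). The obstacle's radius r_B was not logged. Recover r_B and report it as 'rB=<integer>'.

m = -12260
d = (-2, 24);  v_rel = (5, -1),  |v_rel|² = 26
v_rel×d = (5)·(24) − (-1)·(-2) = 118
since m = R²·26 − 118²:  R² = (13924 + -12260) / 26 = 64
R = √64 = 8  ⇒  r_B = 8 − 6 = 2

rB=2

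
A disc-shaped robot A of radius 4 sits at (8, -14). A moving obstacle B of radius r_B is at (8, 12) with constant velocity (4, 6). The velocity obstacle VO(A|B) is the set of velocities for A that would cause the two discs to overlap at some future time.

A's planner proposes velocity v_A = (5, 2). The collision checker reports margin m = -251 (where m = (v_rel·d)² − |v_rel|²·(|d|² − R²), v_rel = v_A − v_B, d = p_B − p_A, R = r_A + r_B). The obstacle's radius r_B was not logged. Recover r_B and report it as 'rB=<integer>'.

m = -251
d = (0, 26);  v_rel = (1, -4),  |v_rel|² = 17
v_rel×d = (1)·(26) − (-4)·(0) = 26
since m = R²·17 − 26²:  R² = (676 + -251) / 17 = 25
R = √25 = 5  ⇒  r_B = 5 − 4 = 1

rB=1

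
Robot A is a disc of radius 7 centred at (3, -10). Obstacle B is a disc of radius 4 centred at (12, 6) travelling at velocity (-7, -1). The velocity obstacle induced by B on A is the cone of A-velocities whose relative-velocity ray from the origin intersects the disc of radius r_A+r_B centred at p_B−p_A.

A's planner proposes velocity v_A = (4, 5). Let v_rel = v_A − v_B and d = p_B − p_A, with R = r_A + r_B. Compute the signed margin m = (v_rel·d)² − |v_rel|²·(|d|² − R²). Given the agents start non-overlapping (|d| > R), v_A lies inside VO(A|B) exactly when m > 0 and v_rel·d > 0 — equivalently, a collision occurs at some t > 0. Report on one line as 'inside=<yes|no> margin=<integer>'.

d = (9, 16),  |d|² = 337;  R = 7+4 = 11,  c = 337−11² = 216
v_rel = (11, 6),  |v_rel|² = 157;  v_rel·d = (11)·(9) + (6)·(16) = 195
157·t² − 390·t + 216 = 0  ⇒  m = 195² − 157·216 = 4113
m = 4113 > 0,  v_rel·d = 195 > 0  ⇒  inside

inside=yes margin=4113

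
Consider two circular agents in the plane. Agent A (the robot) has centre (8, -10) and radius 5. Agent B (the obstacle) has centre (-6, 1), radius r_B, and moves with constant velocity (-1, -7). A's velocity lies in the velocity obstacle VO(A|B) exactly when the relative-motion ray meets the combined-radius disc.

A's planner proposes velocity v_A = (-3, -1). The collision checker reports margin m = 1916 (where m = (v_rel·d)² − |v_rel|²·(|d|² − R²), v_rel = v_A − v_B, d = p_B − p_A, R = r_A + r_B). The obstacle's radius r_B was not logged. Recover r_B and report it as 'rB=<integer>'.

m = 1916
d = (-14, 11);  v_rel = (-2, 6),  |v_rel|² = 40
v_rel×d = (-2)·(11) − (6)·(-14) = 62
since m = R²·40 − 62²:  R² = (3844 + 1916) / 40 = 144
R = √144 = 12  ⇒  r_B = 12 − 5 = 7

rB=7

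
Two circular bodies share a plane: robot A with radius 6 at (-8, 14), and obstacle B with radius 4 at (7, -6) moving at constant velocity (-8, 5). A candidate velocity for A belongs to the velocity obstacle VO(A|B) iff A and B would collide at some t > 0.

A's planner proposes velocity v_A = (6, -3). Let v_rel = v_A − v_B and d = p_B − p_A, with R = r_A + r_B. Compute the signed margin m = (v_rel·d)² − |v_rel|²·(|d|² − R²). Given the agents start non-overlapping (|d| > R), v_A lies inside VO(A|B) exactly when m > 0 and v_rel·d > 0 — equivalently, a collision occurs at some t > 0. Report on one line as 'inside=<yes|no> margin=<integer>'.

d = (15, -20),  |d|² = 625;  R = 6+4 = 10,  c = 625−10² = 525
v_rel = (14, -8),  |v_rel|² = 260;  v_rel·d = (14)·(15) + (-8)·(-20) = 370
260·t² − 740·t + 525 = 0  ⇒  m = 370² − 260·525 = 400
m = 400 > 0,  v_rel·d = 370 > 0  ⇒  inside

inside=yes margin=400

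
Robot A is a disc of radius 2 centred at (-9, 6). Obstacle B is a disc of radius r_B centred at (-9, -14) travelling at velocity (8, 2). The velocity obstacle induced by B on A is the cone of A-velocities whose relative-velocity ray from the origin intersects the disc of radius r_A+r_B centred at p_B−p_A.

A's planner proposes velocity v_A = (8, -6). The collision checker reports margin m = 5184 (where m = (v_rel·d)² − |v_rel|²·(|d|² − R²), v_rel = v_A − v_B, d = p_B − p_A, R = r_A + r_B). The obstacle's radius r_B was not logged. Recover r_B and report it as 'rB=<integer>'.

m = 5184
d = (0, -20);  v_rel = (0, -8),  |v_rel|² = 64
v_rel×d = (0)·(-20) − (-8)·(0) = 0
since m = R²·64 − 0²:  R² = (0 + 5184) / 64 = 81
R = √81 = 9  ⇒  r_B = 9 − 2 = 7

rB=7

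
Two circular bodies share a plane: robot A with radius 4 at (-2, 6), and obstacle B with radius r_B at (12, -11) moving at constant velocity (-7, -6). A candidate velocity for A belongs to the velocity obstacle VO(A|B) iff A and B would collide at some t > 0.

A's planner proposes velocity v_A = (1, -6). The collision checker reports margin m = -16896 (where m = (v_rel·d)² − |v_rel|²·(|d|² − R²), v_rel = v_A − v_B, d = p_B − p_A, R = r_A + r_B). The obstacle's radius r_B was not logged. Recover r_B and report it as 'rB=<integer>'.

m = -16896
d = (14, -17);  v_rel = (8, 0),  |v_rel|² = 64
v_rel×d = (8)·(-17) − (0)·(14) = -136
since m = R²·64 − (-136)²:  R² = (18496 + -16896) / 64 = 25
R = √25 = 5  ⇒  r_B = 5 − 4 = 1

rB=1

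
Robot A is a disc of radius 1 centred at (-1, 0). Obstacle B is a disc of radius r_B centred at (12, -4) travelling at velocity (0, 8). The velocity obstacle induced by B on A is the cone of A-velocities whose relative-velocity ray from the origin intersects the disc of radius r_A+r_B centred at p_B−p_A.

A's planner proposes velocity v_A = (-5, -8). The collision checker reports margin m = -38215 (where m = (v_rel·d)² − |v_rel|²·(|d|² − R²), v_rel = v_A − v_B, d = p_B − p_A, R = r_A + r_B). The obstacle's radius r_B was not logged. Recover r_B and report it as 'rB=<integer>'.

m = -38215
d = (13, -4);  v_rel = (-5, -16),  |v_rel|² = 281
v_rel×d = (-5)·(-4) − (-16)·(13) = 228
since m = R²·281 − 228²:  R² = (51984 + -38215) / 281 = 49
R = √49 = 7  ⇒  r_B = 7 − 1 = 6

rB=6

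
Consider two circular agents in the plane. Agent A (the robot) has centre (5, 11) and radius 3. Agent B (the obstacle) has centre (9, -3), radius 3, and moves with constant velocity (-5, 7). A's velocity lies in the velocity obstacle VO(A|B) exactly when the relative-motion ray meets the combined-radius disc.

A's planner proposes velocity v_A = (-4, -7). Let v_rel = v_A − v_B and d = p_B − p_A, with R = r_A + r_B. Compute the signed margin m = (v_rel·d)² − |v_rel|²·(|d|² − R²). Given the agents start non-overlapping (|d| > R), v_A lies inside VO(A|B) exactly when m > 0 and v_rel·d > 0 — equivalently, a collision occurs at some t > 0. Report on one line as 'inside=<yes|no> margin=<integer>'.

d = (4, -14),  |d|² = 212;  R = 3+3 = 6,  c = 212−6² = 176
v_rel = (1, -14),  |v_rel|² = 197;  v_rel·d = (1)·(4) + (-14)·(-14) = 200
197·t² − 400·t + 176 = 0  ⇒  m = 200² − 197·176 = 5328
m = 5328 > 0,  v_rel·d = 200 > 0  ⇒  inside

inside=yes margin=5328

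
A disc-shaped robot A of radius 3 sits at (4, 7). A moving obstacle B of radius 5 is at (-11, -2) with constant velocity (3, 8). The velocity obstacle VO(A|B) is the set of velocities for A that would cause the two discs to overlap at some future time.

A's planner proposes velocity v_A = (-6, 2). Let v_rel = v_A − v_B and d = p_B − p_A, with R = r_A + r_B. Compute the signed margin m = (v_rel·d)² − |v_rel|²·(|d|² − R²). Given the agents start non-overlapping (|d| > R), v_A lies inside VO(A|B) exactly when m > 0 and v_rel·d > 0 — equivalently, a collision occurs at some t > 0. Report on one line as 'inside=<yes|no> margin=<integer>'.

d = (-15, -9),  |d|² = 306;  R = 3+5 = 8,  c = 306−8² = 242
v_rel = (-9, -6),  |v_rel|² = 117;  v_rel·d = (-9)·(-15) + (-6)·(-9) = 189
117·t² − 378·t + 242 = 0  ⇒  m = 189² − 117·242 = 7407
m = 7407 > 0,  v_rel·d = 189 > 0  ⇒  inside

inside=yes margin=7407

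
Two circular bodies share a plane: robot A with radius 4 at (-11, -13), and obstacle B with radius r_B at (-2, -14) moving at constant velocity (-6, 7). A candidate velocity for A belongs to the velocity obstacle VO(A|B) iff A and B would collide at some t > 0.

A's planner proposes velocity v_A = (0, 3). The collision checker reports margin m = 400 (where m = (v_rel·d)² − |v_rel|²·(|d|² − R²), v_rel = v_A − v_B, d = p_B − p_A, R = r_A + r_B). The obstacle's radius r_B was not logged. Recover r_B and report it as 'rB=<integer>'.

m = 400
d = (9, -1);  v_rel = (6, -4),  |v_rel|² = 52
v_rel×d = (6)·(-1) − (-4)·(9) = 30
since m = R²·52 − 30²:  R² = (900 + 400) / 52 = 25
R = √25 = 5  ⇒  r_B = 5 − 4 = 1

rB=1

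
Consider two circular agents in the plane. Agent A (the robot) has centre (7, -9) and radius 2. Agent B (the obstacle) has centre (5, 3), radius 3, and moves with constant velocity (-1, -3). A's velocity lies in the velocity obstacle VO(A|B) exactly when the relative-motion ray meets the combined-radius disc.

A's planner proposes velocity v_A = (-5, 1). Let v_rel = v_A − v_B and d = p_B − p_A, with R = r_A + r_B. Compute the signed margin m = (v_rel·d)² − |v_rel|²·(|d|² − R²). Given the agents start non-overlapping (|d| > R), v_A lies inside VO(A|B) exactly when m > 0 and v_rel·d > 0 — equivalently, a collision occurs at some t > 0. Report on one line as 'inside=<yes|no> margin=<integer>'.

d = (-2, 12),  |d|² = 148;  R = 2+3 = 5,  c = 148−5² = 123
v_rel = (-4, 4),  |v_rel|² = 32;  v_rel·d = (-4)·(-2) + (4)·(12) = 56
32·t² − 112·t + 123 = 0  ⇒  m = 56² − 32·123 = -800
m = -800 < 0,  v_rel·d = 56 > 0  ⇒  outside

inside=no margin=-800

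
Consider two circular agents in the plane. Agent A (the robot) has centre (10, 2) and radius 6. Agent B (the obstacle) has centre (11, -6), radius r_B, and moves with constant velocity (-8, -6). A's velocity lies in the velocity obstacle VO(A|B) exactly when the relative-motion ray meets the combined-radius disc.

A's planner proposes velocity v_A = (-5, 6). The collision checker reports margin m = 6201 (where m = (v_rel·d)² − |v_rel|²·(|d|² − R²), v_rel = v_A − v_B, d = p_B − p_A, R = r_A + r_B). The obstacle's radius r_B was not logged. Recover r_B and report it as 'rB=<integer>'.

m = 6201
d = (1, -8);  v_rel = (3, 12),  |v_rel|² = 153
v_rel×d = (3)·(-8) − (12)·(1) = -36
since m = R²·153 − (-36)²:  R² = (1296 + 6201) / 153 = 49
R = √49 = 7  ⇒  r_B = 7 − 6 = 1

rB=1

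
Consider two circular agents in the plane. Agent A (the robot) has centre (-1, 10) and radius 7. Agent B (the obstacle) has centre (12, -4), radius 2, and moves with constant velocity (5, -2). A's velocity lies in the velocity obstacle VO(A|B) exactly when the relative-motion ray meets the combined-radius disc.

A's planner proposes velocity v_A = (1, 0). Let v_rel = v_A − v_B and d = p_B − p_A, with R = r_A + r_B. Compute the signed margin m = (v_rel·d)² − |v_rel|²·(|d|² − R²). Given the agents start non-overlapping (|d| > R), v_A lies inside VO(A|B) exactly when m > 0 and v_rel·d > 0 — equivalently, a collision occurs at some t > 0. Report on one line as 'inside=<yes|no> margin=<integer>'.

d = (13, -14),  |d|² = 365;  R = 7+2 = 9,  c = 365−9² = 284
v_rel = (-4, 2),  |v_rel|² = 20;  v_rel·d = (-4)·(13) + (2)·(-14) = -80
20·t² + 160·t + 284 = 0  ⇒  m = (-80)² − 20·284 = 720
m = 720 > 0,  v_rel·d = -80 < 0  ⇒  outside

inside=no margin=720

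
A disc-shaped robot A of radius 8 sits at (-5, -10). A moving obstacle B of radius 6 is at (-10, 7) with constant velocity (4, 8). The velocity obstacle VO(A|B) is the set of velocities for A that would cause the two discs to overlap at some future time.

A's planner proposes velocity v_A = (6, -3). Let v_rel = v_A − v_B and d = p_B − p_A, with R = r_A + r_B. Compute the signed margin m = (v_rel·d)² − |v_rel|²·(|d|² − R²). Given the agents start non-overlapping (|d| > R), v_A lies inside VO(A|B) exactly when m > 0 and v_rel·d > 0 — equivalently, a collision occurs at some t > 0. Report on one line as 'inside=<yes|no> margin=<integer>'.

d = (-5, 17),  |d|² = 314;  R = 8+6 = 14,  c = 314−14² = 118
v_rel = (2, -11),  |v_rel|² = 125;  v_rel·d = (2)·(-5) + (-11)·(17) = -197
125·t² + 394·t + 118 = 0  ⇒  m = (-197)² − 125·118 = 24059
m = 24059 > 0,  v_rel·d = -197 < 0  ⇒  outside

inside=no margin=24059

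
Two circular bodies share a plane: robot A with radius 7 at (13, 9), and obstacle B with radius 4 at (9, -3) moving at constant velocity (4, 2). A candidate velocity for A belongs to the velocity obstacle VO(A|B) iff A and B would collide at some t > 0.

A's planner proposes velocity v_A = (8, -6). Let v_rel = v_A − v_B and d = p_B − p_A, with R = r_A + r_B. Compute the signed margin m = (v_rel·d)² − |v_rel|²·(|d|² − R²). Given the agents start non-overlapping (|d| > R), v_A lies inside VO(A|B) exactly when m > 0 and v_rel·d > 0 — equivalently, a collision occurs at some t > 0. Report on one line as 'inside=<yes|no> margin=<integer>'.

d = (-4, -12),  |d|² = 160;  R = 7+4 = 11,  c = 160−11² = 39
v_rel = (4, -8),  |v_rel|² = 80;  v_rel·d = (4)·(-4) + (-8)·(-12) = 80
80·t² − 160·t + 39 = 0  ⇒  m = 80² − 80·39 = 3280
m = 3280 > 0,  v_rel·d = 80 > 0  ⇒  inside

inside=yes margin=3280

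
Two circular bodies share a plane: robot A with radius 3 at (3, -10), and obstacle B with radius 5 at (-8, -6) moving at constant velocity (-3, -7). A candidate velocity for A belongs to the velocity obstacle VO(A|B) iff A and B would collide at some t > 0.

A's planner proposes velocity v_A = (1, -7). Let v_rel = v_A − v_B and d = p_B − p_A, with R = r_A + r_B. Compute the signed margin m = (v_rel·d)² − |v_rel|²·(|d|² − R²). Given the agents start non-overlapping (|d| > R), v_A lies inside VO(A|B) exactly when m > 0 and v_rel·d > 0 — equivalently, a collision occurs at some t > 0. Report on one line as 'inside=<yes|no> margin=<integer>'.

d = (-11, 4),  |d|² = 137;  R = 3+5 = 8,  c = 137−8² = 73
v_rel = (4, 0),  |v_rel|² = 16;  v_rel·d = (4)·(-11) + (0)·(4) = -44
16·t² + 88·t + 73 = 0  ⇒  m = (-44)² − 16·73 = 768
m = 768 > 0,  v_rel·d = -44 < 0  ⇒  outside

inside=no margin=768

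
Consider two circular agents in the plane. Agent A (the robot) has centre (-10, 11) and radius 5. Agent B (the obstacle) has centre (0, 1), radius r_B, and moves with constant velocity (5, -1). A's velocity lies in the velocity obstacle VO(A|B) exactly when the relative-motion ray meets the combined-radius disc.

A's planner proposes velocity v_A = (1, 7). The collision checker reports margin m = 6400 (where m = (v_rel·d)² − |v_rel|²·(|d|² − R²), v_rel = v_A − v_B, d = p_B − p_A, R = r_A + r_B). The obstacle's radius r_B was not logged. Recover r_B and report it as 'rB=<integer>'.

m = 6400
d = (10, -10);  v_rel = (-4, 8),  |v_rel|² = 80
v_rel×d = (-4)·(-10) − (8)·(10) = -40
since m = R²·80 − (-40)²:  R² = (1600 + 6400) / 80 = 100
R = √100 = 10  ⇒  r_B = 10 − 5 = 5

rB=5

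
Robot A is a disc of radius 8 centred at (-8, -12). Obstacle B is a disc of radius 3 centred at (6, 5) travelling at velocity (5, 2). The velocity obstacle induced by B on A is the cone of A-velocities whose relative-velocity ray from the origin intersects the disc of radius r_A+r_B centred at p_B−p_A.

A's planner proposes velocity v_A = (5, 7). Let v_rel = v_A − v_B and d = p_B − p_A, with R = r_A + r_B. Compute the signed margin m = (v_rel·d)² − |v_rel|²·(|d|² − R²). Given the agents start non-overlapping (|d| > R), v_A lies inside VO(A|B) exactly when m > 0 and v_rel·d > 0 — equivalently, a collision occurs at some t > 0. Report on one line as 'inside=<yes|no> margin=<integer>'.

d = (14, 17),  |d|² = 485;  R = 8+3 = 11,  c = 485−11² = 364
v_rel = (0, 5),  |v_rel|² = 25;  v_rel·d = (0)·(14) + (5)·(17) = 85
25·t² − 170·t + 364 = 0  ⇒  m = 85² − 25·364 = -1875
m = -1875 < 0,  v_rel·d = 85 > 0  ⇒  outside

inside=no margin=-1875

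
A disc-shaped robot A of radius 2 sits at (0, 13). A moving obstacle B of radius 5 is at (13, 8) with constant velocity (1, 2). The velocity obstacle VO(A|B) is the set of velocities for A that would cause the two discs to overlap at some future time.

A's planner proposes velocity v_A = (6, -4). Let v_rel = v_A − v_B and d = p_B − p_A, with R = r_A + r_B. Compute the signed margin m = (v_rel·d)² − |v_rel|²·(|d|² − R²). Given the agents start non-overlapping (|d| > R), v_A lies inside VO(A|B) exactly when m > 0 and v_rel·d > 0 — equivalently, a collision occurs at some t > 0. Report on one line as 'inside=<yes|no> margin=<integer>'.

d = (13, -5),  |d|² = 194;  R = 2+5 = 7,  c = 194−7² = 145
v_rel = (5, -6),  |v_rel|² = 61;  v_rel·d = (5)·(13) + (-6)·(-5) = 95
61·t² − 190·t + 145 = 0  ⇒  m = 95² − 61·145 = 180
m = 180 > 0,  v_rel·d = 95 > 0  ⇒  inside

inside=yes margin=180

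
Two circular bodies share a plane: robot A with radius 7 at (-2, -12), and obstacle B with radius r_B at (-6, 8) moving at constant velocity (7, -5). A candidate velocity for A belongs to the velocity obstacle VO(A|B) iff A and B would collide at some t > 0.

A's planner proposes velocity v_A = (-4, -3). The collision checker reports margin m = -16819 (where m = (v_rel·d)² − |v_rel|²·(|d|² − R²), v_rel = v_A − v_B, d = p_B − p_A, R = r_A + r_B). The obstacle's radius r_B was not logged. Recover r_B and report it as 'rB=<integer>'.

m = -16819
d = (-4, 20);  v_rel = (-11, 2),  |v_rel|² = 125
v_rel×d = (-11)·(20) − (2)·(-4) = -212
since m = R²·125 − (-212)²:  R² = (44944 + -16819) / 125 = 225
R = √225 = 15  ⇒  r_B = 15 − 7 = 8

rB=8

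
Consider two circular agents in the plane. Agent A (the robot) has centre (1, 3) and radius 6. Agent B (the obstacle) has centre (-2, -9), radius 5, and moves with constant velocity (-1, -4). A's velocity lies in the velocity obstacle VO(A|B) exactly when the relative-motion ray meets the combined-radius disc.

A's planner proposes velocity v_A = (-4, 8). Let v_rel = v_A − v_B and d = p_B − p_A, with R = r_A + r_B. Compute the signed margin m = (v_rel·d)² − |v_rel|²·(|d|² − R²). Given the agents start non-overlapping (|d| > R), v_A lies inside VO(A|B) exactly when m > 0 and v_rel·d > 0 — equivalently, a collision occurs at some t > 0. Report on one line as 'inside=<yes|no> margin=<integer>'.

d = (-3, -12),  |d|² = 153;  R = 6+5 = 11,  c = 153−11² = 32
v_rel = (-3, 12),  |v_rel|² = 153;  v_rel·d = (-3)·(-3) + (12)·(-12) = -135
153·t² + 270·t + 32 = 0  ⇒  m = (-135)² − 153·32 = 13329
m = 13329 > 0,  v_rel·d = -135 < 0  ⇒  outside

inside=no margin=13329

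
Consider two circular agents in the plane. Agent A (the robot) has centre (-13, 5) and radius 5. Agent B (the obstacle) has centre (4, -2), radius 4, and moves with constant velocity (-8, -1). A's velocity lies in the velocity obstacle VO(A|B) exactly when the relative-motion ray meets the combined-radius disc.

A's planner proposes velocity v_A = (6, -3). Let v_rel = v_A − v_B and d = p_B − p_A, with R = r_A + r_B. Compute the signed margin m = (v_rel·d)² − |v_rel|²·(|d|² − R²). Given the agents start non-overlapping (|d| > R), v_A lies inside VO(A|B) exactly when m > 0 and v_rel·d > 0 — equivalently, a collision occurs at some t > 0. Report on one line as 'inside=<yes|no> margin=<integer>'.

d = (17, -7),  |d|² = 338;  R = 5+4 = 9,  c = 338−9² = 257
v_rel = (14, -2),  |v_rel|² = 200;  v_rel·d = (14)·(17) + (-2)·(-7) = 252
200·t² − 504·t + 257 = 0  ⇒  m = 252² − 200·257 = 12104
m = 12104 > 0,  v_rel·d = 252 > 0  ⇒  inside

inside=yes margin=12104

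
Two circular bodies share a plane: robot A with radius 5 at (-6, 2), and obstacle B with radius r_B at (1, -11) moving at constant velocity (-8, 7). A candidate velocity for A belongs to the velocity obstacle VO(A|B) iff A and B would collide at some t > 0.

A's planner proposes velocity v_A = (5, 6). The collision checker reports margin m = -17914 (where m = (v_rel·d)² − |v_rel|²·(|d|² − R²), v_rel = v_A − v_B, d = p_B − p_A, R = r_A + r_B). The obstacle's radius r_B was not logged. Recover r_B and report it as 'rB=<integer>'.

m = -17914
d = (7, -13);  v_rel = (13, -1),  |v_rel|² = 170
v_rel×d = (13)·(-13) − (-1)·(7) = -162
since m = R²·170 − (-162)²:  R² = (26244 + -17914) / 170 = 49
R = √49 = 7  ⇒  r_B = 7 − 5 = 2

rB=2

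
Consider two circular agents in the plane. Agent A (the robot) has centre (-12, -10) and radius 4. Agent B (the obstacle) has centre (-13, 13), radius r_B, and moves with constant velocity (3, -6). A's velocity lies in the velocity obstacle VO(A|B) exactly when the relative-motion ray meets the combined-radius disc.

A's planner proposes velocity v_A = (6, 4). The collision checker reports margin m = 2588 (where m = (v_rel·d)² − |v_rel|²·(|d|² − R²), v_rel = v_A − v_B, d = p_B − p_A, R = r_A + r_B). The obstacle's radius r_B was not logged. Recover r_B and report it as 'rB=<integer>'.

m = 2588
d = (-1, 23);  v_rel = (3, 10),  |v_rel|² = 109
v_rel×d = (3)·(23) − (10)·(-1) = 79
since m = R²·109 − 79²:  R² = (6241 + 2588) / 109 = 81
R = √81 = 9  ⇒  r_B = 9 − 4 = 5

rB=5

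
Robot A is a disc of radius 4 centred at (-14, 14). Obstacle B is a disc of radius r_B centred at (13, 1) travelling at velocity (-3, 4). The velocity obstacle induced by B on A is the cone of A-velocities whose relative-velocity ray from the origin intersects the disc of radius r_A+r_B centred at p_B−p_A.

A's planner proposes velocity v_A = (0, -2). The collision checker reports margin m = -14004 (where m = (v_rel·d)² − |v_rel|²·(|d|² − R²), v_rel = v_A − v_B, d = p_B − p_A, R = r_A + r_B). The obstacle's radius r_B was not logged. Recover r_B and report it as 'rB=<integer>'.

m = -14004
d = (27, -13);  v_rel = (3, -6),  |v_rel|² = 45
v_rel×d = (3)·(-13) − (-6)·(27) = 123
since m = R²·45 − 123²:  R² = (15129 + -14004) / 45 = 25
R = √25 = 5  ⇒  r_B = 5 − 4 = 1

rB=1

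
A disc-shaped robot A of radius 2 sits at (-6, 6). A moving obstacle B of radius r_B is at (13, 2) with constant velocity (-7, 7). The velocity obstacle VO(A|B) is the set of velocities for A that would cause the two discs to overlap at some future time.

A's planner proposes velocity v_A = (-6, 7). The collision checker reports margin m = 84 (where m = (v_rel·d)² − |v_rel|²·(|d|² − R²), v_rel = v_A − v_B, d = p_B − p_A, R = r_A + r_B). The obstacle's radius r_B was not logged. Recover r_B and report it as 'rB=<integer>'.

m = 84
d = (19, -4);  v_rel = (1, 0),  |v_rel|² = 1
v_rel×d = (1)·(-4) − (0)·(19) = -4
since m = R²·1 − (-4)²:  R² = (16 + 84) / 1 = 100
R = √100 = 10  ⇒  r_B = 10 − 2 = 8

rB=8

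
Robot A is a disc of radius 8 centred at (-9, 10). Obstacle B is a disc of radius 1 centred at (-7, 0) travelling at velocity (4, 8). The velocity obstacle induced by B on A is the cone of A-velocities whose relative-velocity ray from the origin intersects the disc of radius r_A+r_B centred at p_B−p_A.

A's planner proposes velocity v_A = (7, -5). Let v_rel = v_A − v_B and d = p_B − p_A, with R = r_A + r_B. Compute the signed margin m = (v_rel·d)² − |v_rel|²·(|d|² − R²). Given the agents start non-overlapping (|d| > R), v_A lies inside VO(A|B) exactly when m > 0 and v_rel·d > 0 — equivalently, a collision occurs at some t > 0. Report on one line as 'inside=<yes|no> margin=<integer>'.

d = (2, -10),  |d|² = 104;  R = 8+1 = 9,  c = 104−9² = 23
v_rel = (3, -13),  |v_rel|² = 178;  v_rel·d = (3)·(2) + (-13)·(-10) = 136
178·t² − 272·t + 23 = 0  ⇒  m = 136² − 178·23 = 14402
m = 14402 > 0,  v_rel·d = 136 > 0  ⇒  inside

inside=yes margin=14402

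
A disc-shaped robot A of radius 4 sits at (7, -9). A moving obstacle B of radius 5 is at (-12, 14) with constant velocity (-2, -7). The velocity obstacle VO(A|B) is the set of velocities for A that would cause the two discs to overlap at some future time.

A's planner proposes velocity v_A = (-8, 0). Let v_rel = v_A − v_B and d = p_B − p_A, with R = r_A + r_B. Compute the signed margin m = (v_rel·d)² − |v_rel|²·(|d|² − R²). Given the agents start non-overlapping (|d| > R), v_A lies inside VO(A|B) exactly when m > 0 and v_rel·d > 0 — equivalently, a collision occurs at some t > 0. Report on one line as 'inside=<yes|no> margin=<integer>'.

d = (-19, 23),  |d|² = 890;  R = 4+5 = 9,  c = 890−9² = 809
v_rel = (-6, 7),  |v_rel|² = 85;  v_rel·d = (-6)·(-19) + (7)·(23) = 275
85·t² − 550·t + 809 = 0  ⇒  m = 275² − 85·809 = 6860
m = 6860 > 0,  v_rel·d = 275 > 0  ⇒  inside

inside=yes margin=6860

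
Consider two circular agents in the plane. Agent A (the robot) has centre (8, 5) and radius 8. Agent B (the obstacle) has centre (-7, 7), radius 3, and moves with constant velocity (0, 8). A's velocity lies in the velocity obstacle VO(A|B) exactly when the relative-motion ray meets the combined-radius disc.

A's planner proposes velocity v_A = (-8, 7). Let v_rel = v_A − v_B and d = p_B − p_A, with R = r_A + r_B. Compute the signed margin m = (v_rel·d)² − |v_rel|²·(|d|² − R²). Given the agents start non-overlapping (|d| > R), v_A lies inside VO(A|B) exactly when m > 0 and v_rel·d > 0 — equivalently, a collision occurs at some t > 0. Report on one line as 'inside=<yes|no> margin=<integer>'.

d = (-15, 2),  |d|² = 229;  R = 8+3 = 11,  c = 229−11² = 108
v_rel = (-8, -1),  |v_rel|² = 65;  v_rel·d = (-8)·(-15) + (-1)·(2) = 118
65·t² − 236·t + 108 = 0  ⇒  m = 118² − 65·108 = 6904
m = 6904 > 0,  v_rel·d = 118 > 0  ⇒  inside

inside=yes margin=6904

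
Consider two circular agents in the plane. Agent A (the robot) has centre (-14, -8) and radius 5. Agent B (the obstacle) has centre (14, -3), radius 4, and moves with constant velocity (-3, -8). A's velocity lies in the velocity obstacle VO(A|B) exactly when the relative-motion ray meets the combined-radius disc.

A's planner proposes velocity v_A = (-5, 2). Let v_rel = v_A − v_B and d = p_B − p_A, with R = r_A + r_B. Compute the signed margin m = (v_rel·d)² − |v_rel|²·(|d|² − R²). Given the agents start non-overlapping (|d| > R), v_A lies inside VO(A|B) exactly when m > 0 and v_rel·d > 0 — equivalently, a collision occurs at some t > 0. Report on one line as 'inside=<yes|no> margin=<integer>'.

d = (28, 5),  |d|² = 809;  R = 5+4 = 9,  c = 809−9² = 728
v_rel = (-2, 10),  |v_rel|² = 104;  v_rel·d = (-2)·(28) + (10)·(5) = -6
104·t² + 12·t + 728 = 0  ⇒  m = (-6)² − 104·728 = -75676
m = -75676 < 0,  v_rel·d = -6 < 0  ⇒  outside

inside=no margin=-75676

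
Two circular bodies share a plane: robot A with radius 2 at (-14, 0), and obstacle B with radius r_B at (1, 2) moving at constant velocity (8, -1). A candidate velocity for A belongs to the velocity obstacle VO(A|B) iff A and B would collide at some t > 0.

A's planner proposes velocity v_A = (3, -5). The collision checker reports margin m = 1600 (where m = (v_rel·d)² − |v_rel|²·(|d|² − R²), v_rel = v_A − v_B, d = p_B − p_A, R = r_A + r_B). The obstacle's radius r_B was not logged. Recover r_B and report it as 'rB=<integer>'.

m = 1600
d = (15, 2);  v_rel = (-5, -4),  |v_rel|² = 41
v_rel×d = (-5)·(2) − (-4)·(15) = 50
since m = R²·41 − 50²:  R² = (2500 + 1600) / 41 = 100
R = √100 = 10  ⇒  r_B = 10 − 2 = 8

rB=8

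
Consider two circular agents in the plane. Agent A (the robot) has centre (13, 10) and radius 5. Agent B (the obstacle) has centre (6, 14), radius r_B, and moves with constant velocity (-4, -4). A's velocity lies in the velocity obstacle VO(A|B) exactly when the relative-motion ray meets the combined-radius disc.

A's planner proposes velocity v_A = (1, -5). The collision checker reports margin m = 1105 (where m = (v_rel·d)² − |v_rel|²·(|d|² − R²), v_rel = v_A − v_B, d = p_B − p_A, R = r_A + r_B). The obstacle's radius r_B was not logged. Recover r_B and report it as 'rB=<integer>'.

m = 1105
d = (-7, 4);  v_rel = (5, -1),  |v_rel|² = 26
v_rel×d = (5)·(4) − (-1)·(-7) = 13
since m = R²·26 − 13²:  R² = (169 + 1105) / 26 = 49
R = √49 = 7  ⇒  r_B = 7 − 5 = 2

rB=2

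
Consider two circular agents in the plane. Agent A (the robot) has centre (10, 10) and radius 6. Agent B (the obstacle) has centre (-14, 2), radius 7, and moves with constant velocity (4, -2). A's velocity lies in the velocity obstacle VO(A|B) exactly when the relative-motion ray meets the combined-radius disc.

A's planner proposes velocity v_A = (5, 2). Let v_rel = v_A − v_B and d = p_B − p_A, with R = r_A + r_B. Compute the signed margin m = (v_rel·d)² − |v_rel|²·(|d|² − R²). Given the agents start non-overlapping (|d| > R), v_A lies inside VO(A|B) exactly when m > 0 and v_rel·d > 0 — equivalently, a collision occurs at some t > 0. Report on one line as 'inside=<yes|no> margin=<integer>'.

d = (-24, -8),  |d|² = 640;  R = 6+7 = 13,  c = 640−13² = 471
v_rel = (1, 4),  |v_rel|² = 17;  v_rel·d = (1)·(-24) + (4)·(-8) = -56
17·t² + 112·t + 471 = 0  ⇒  m = (-56)² − 17·471 = -4871
m = -4871 < 0,  v_rel·d = -56 < 0  ⇒  outside

inside=no margin=-4871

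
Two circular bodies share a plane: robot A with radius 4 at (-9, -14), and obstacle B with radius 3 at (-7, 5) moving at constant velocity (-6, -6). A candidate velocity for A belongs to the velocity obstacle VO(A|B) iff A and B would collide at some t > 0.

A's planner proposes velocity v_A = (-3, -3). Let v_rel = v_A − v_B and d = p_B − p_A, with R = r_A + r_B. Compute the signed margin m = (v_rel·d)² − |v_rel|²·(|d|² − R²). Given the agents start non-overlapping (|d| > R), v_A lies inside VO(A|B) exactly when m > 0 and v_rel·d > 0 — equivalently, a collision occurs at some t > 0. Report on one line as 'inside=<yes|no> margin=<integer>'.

d = (2, 19),  |d|² = 365;  R = 4+3 = 7,  c = 365−7² = 316
v_rel = (3, 3),  |v_rel|² = 18;  v_rel·d = (3)·(2) + (3)·(19) = 63
18·t² − 126·t + 316 = 0  ⇒  m = 63² − 18·316 = -1719
m = -1719 < 0,  v_rel·d = 63 > 0  ⇒  outside

inside=no margin=-1719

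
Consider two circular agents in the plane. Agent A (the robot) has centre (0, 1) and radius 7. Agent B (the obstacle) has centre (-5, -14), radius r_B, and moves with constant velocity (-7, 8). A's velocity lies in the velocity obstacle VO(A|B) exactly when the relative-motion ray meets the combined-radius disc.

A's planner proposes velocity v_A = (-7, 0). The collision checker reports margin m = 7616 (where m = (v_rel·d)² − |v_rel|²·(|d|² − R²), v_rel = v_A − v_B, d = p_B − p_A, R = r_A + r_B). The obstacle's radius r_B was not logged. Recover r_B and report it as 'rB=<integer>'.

m = 7616
d = (-5, -15);  v_rel = (0, -8),  |v_rel|² = 64
v_rel×d = (0)·(-15) − (-8)·(-5) = -40
since m = R²·64 − (-40)²:  R² = (1600 + 7616) / 64 = 144
R = √144 = 12  ⇒  r_B = 12 − 7 = 5

rB=5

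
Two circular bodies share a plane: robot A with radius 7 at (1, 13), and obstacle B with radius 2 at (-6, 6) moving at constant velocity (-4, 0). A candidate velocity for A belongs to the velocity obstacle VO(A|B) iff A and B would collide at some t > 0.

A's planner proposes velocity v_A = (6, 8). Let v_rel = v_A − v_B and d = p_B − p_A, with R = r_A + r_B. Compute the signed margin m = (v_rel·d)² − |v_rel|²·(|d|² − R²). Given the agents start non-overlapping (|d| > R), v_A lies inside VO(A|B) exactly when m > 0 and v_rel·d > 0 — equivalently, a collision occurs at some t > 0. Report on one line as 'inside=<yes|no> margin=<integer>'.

d = (-7, -7),  |d|² = 98;  R = 7+2 = 9,  c = 98−9² = 17
v_rel = (10, 8),  |v_rel|² = 164;  v_rel·d = (10)·(-7) + (8)·(-7) = -126
164·t² + 252·t + 17 = 0  ⇒  m = (-126)² − 164·17 = 13088
m = 13088 > 0,  v_rel·d = -126 < 0  ⇒  outside

inside=no margin=13088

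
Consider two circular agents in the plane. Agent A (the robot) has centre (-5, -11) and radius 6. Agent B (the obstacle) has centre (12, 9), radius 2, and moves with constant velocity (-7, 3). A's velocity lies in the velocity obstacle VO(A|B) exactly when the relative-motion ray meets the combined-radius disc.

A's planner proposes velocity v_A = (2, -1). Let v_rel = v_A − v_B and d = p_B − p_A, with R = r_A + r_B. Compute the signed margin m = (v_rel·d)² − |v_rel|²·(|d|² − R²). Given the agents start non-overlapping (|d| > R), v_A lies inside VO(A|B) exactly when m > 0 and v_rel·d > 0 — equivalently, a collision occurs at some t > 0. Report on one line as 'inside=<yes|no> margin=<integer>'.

d = (17, 20),  |d|² = 689;  R = 6+2 = 8,  c = 689−8² = 625
v_rel = (9, -4),  |v_rel|² = 97;  v_rel·d = (9)·(17) + (-4)·(20) = 73
97·t² − 146·t + 625 = 0  ⇒  m = 73² − 97·625 = -55296
m = -55296 < 0,  v_rel·d = 73 > 0  ⇒  outside

inside=no margin=-55296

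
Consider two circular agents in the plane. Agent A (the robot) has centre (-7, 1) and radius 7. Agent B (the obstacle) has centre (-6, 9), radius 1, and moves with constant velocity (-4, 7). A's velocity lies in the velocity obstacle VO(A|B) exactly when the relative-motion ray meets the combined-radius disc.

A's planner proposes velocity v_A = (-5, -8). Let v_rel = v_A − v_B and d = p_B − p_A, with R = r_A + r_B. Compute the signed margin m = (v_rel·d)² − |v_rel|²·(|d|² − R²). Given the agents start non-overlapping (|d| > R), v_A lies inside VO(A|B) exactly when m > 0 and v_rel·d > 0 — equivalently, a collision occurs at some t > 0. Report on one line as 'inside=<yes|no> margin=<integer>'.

d = (1, 8),  |d|² = 65;  R = 7+1 = 8,  c = 65−8² = 1
v_rel = (-1, -15),  |v_rel|² = 226;  v_rel·d = (-1)·(1) + (-15)·(8) = -121
226·t² + 242·t + 1 = 0  ⇒  m = (-121)² − 226·1 = 14415
m = 14415 > 0,  v_rel·d = -121 < 0  ⇒  outside

inside=no margin=14415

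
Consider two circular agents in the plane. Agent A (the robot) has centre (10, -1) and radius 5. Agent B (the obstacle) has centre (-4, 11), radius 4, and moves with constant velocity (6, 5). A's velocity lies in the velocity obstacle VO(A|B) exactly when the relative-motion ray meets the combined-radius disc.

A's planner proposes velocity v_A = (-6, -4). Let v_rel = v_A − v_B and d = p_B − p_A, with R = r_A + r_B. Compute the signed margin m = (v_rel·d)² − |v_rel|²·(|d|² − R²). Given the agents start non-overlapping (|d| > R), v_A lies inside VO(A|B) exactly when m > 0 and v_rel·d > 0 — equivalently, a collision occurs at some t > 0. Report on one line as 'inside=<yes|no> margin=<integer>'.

d = (-14, 12),  |d|² = 340;  R = 5+4 = 9,  c = 340−9² = 259
v_rel = (-12, -9),  |v_rel|² = 225;  v_rel·d = (-12)·(-14) + (-9)·(12) = 60
225·t² − 120·t + 259 = 0  ⇒  m = 60² − 225·259 = -54675
m = -54675 < 0,  v_rel·d = 60 > 0  ⇒  outside

inside=no margin=-54675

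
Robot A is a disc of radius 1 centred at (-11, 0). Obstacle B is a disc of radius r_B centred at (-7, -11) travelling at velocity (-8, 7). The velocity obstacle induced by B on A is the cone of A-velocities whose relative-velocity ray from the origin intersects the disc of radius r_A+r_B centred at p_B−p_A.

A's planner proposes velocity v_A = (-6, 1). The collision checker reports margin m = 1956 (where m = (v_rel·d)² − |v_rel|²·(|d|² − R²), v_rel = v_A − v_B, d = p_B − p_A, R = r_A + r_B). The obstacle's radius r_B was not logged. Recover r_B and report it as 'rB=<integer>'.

m = 1956
d = (4, -11);  v_rel = (2, -6),  |v_rel|² = 40
v_rel×d = (2)·(-11) − (-6)·(4) = 2
since m = R²·40 − 2²:  R² = (4 + 1956) / 40 = 49
R = √49 = 7  ⇒  r_B = 7 − 1 = 6

rB=6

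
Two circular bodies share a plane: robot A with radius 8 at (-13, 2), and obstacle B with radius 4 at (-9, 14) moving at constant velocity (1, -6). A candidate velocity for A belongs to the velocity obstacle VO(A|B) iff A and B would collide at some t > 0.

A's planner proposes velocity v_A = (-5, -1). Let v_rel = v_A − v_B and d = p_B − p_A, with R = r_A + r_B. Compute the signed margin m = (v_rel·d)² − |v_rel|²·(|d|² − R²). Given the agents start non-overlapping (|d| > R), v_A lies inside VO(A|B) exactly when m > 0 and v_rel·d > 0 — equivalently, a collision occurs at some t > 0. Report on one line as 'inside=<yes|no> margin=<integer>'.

d = (4, 12),  |d|² = 160;  R = 8+4 = 12,  c = 160−12² = 16
v_rel = (-6, 5),  |v_rel|² = 61;  v_rel·d = (-6)·(4) + (5)·(12) = 36
61·t² − 72·t + 16 = 0  ⇒  m = 36² − 61·16 = 320
m = 320 > 0,  v_rel·d = 36 > 0  ⇒  inside

inside=yes margin=320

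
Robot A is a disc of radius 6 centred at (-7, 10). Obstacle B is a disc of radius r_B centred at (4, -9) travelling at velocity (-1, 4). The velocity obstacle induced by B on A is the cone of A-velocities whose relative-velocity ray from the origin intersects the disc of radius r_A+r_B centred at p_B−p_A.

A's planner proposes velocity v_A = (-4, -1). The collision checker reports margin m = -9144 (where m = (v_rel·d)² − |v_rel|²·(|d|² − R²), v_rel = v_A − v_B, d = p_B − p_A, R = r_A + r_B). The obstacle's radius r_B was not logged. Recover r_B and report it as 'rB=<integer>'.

m = -9144
d = (11, -19);  v_rel = (-3, -5),  |v_rel|² = 34
v_rel×d = (-3)·(-19) − (-5)·(11) = 112
since m = R²·34 − 112²:  R² = (12544 + -9144) / 34 = 100
R = √100 = 10  ⇒  r_B = 10 − 6 = 4

rB=4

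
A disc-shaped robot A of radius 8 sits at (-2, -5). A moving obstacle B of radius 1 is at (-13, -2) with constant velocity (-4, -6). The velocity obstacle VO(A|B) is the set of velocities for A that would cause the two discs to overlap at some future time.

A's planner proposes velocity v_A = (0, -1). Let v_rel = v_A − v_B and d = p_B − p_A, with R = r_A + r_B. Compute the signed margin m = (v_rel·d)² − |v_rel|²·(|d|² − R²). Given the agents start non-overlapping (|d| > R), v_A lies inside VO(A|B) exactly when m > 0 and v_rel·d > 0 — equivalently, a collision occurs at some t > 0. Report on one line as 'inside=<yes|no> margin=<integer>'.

d = (-11, 3),  |d|² = 130;  R = 8+1 = 9,  c = 130−9² = 49
v_rel = (4, 5),  |v_rel|² = 41;  v_rel·d = (4)·(-11) + (5)·(3) = -29
41·t² + 58·t + 49 = 0  ⇒  m = (-29)² − 41·49 = -1168
m = -1168 < 0,  v_rel·d = -29 < 0  ⇒  outside

inside=no margin=-1168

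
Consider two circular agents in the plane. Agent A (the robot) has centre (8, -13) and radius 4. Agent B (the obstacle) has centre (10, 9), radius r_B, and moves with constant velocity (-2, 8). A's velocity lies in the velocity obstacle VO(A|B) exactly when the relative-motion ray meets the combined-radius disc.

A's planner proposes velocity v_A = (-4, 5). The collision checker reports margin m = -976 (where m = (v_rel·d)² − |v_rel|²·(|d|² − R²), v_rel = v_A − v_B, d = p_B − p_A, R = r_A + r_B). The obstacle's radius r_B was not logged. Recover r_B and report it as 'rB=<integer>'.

m = -976
d = (2, 22);  v_rel = (-2, -3),  |v_rel|² = 13
v_rel×d = (-2)·(22) − (-3)·(2) = -38
since m = R²·13 − (-38)²:  R² = (1444 + -976) / 13 = 36
R = √36 = 6  ⇒  r_B = 6 − 4 = 2

rB=2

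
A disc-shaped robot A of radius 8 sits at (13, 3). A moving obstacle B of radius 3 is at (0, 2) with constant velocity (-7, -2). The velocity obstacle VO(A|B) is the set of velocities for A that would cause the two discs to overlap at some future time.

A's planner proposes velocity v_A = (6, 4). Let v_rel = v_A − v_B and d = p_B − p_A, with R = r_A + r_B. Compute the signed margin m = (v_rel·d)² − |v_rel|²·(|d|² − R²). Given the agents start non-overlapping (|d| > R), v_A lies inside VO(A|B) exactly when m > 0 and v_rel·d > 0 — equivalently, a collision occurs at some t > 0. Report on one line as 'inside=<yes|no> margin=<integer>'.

d = (-13, -1),  |d|² = 170;  R = 8+3 = 11,  c = 170−11² = 49
v_rel = (13, 6),  |v_rel|² = 205;  v_rel·d = (13)·(-13) + (6)·(-1) = -175
205·t² + 350·t + 49 = 0  ⇒  m = (-175)² − 205·49 = 20580
m = 20580 > 0,  v_rel·d = -175 < 0  ⇒  outside

inside=no margin=20580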